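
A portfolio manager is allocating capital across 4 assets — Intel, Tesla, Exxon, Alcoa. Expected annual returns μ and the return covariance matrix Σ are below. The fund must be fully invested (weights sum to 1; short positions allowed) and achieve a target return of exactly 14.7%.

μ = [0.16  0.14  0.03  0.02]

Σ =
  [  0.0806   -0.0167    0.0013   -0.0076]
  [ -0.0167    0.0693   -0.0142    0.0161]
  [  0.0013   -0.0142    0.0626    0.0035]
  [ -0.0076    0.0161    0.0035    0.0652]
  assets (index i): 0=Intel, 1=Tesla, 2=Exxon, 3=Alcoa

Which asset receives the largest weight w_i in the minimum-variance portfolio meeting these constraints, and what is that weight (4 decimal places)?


g=Σ⁻¹μ = [2.5520  2.8988  1.0933  -0.1703]
h=Σ⁻¹𝟙 = [17.2993  19.9516  19.5047  11.3802]
a=μᵀg=0.843549  b=𝟙ᵀg=6.373854  c=𝟙ᵀh=68.135743  D=ac−b²=16.849805
λ₁=(c·0.147−b)/D = (68.135743·0.147−6.373854)/16.849805 = 0.216151
λ₂=(a−b·0.147)/D = (0.843549−6.373854·0.147)/16.849805 = -0.005544
w* = 0.216151·g + -0.005544·h:
  w_0 = 0.216151·2.5520 + -0.005544·17.2993 = 0.4557  (Intel)
  w_1 = 0.216151·2.8988 + -0.005544·19.9516 = 0.5160  (Tesla)
  w_2 = 0.216151·1.0933 + -0.005544·19.5047 = 0.1282  (Exxon)
  w_3 = 0.216151·-0.1703 + -0.005544·11.3802 = -0.0999  (Alcoa)
Σw_i=1.0000  μᵀw=0.1470
σ²=wᵀΣw=λ₁·μ_p+λ₂ = 0.216151·0.147 + -0.005544 = 0.026231 ≈ 0.0262

Tesla (0.5160)


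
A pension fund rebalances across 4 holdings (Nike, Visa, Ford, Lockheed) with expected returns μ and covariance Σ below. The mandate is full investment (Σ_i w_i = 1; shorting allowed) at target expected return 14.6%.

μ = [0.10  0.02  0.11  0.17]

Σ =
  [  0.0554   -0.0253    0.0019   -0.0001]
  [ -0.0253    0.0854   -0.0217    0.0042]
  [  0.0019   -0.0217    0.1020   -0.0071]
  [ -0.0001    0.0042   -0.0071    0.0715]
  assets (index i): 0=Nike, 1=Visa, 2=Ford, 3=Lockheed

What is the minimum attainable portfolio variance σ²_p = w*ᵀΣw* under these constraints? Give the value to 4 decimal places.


u=Σ⁻¹μ = [2.2899  1.1612  1.4538  2.4570]
v=Σ⁻¹𝟙 = [28.1579  23.2182  15.2054  14.1714]
a=μᵀu=0.829823  b=𝟙ᵀu=7.361891  c=𝟙ᵀv=80.752895  D=ac−b²=12.813175
λ₁=(c·0.146−b)/D = (80.752895·0.146−7.361891)/12.813175 = 0.345584
λ₂=(a−b·0.146)/D = (0.829823−7.361891·0.146)/12.813175 = -0.019122
w* = 0.345584·u + -0.019122·v:
  w_0 = 0.345584·2.2899 + -0.019122·28.1579 = 0.2529  (Nike)
  w_1 = 0.345584·1.1612 + -0.019122·23.2182 = -0.0427  (Visa)
  w_2 = 0.345584·1.4538 + -0.019122·15.2054 = 0.2117  (Ford)
  w_3 = 0.345584·2.4570 + -0.019122·14.1714 = 0.5781  (Lockheed)
Σw_i=1.0000  μᵀw=0.1460
σ²=wᵀΣw=λ₁·μ_p+λ₂ = 0.345584·0.146 + -0.019122 = 0.031333 ≈ 0.0313

0.0313


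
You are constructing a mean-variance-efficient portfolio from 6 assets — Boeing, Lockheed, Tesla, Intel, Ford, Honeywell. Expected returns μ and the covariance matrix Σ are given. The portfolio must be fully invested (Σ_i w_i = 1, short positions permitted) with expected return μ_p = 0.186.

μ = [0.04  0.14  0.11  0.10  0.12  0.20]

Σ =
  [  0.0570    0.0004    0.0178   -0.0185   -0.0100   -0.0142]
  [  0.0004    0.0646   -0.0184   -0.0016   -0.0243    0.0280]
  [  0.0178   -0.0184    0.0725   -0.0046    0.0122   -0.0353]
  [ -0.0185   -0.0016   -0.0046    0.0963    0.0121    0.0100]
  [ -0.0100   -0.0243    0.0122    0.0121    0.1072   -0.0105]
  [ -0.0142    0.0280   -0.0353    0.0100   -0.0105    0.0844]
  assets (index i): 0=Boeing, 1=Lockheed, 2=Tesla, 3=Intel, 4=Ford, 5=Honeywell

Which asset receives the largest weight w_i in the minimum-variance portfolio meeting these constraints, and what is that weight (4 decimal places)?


Honeywell (0.5337)

u=Σ⁻¹μ = [1.0591  2.2979  3.1944  0.8994  1.5887  3.2126]
v=Σ⁻¹𝟙 = [21.9202  18.7756  20.4742  12.2840  13.6872  18.1181]
a=μᵀu=1.638556  b=𝟙ᵀu=12.252041  c=𝟙ᵀv=105.259338  D=ac−b²=22.360771
λ₁=(c·0.186−b)/D = (105.259338·0.186−12.252041)/22.360771 = 0.327636
λ₂=(a−b·0.186)/D = (1.638556−12.252041·0.186)/22.360771 = -0.028636
w* = 0.327636·u + -0.028636·v:
  w_0 = 0.327636·1.0591 + -0.028636·21.9202 = -0.2807  (Boeing)
  w_1 = 0.327636·2.2979 + -0.028636·18.7756 = 0.2152  (Lockheed)
  w_2 = 0.327636·3.1944 + -0.028636·20.4742 = 0.4603  (Tesla)
  w_3 = 0.327636·0.8994 + -0.028636·12.2840 = -0.0571  (Intel)
  w_4 = 0.327636·1.5887 + -0.028636·13.6872 = 0.1286  (Ford)
  w_5 = 0.327636·3.2126 + -0.028636·18.1181 = 0.5337  (Honeywell)
Σw_i=1.0000  μᵀw=0.1860
σ²=wᵀΣw=λ₁·μ_p+λ₂ = 0.327636·0.186 + -0.028636 = 0.032304 ≈ 0.0323


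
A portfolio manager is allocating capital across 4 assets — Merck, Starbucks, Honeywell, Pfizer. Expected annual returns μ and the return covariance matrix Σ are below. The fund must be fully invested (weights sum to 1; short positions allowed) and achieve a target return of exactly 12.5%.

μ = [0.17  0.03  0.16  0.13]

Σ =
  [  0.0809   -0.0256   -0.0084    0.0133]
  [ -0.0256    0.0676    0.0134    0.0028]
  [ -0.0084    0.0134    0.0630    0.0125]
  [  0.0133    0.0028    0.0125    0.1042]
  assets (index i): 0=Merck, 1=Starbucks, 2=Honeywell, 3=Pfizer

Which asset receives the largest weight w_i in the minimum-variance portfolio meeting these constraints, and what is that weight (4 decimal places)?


Merck (0.3514)

u=Σ⁻¹μ = [2.5484  0.8737  2.5766  0.5898]
v=Σ⁻¹𝟙 = [18.9636  19.1224  13.3295  5.0636]
a=μᵀu=0.948368  b=𝟙ᵀu=6.588472  c=𝟙ᵀv=56.479098  D=ac−b²=10.154998
λ₁=(c·0.125−b)/D = (56.479098·0.125−6.588472)/10.154998 = 0.046422
λ₂=(a−b·0.125)/D = (0.948368−6.588472·0.125)/10.154998 = 0.012290
w* = 0.046422·u + 0.012290·v:
  w_0 = 0.046422·2.5484 + 0.012290·18.9636 = 0.3514  (Merck)
  w_1 = 0.046422·0.8737 + 0.012290·19.1224 = 0.2756  (Starbucks)
  w_2 = 0.046422·2.5766 + 0.012290·13.3295 = 0.2834  (Honeywell)
  w_3 = 0.046422·0.5898 + 0.012290·5.0636 = 0.0896  (Pfizer)
Σw_i=1.0000  μᵀw=0.1250
σ²=wᵀΣw=λ₁·μ_p+λ₂ = 0.046422·0.125 + 0.012290 = 0.018093 ≈ 0.0181


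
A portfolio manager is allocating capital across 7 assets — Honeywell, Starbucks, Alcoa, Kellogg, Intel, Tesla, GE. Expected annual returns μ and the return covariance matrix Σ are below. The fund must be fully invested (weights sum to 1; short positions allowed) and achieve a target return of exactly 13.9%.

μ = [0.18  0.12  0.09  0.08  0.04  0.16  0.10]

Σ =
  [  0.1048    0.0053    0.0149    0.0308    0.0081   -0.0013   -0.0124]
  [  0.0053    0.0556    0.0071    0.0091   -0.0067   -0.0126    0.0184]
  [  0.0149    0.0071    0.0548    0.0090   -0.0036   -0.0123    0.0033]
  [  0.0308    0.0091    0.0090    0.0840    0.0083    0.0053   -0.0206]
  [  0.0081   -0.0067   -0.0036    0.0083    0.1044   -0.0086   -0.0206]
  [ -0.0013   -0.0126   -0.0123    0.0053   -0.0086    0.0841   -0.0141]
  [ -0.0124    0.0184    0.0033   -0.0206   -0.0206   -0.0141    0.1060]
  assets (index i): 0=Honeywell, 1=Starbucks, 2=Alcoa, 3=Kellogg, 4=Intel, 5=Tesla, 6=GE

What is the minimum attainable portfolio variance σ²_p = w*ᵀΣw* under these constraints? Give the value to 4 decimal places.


x=Σ⁻¹μ = [1.4838  2.1341  1.5627  0.0510  0.9318  2.7767  1.2582]
y=Σ⁻¹𝟙 = [4.7682  15.9096  18.4515  7.0532  14.6649  20.3797  13.5872]
a=μᵀx=1.275268  b=𝟙ᵀx=10.198374  c=𝟙ᵀy=94.814231  D=ac−b²=16.906740
λ₁=(c·0.139−b)/D = (94.814231·0.139−10.198374)/16.906740 = 0.176309
λ₂=(a−b·0.139)/D = (1.275268−10.198374·0.139)/16.906740 = -0.008417
w* = 0.176309·x + -0.008417·y:
  w_0 = 0.176309·1.4838 + -0.008417·4.7682 = 0.2215  (Honeywell)
  w_1 = 0.176309·2.1341 + -0.008417·15.9096 = 0.2423  (Starbucks)
  w_2 = 0.176309·1.5627 + -0.008417·18.4515 = 0.1202  (Alcoa)
  w_3 = 0.176309·0.0510 + -0.008417·7.0532 = -0.0504  (Kellogg)
  w_4 = 0.176309·0.9318 + -0.008417·14.6649 = 0.0409  (Intel)
  w_5 = 0.176309·2.7767 + -0.008417·20.3797 = 0.3180  (Tesla)
  w_6 = 0.176309·1.2582 + -0.008417·13.5872 = 0.1075  (GE)
Σw_i=1.0000  μᵀw=0.1390
σ²=wᵀΣw=λ₁·μ_p+λ₂ = 0.176309·0.139 + -0.008417 = 0.016090 ≈ 0.0161

0.0161


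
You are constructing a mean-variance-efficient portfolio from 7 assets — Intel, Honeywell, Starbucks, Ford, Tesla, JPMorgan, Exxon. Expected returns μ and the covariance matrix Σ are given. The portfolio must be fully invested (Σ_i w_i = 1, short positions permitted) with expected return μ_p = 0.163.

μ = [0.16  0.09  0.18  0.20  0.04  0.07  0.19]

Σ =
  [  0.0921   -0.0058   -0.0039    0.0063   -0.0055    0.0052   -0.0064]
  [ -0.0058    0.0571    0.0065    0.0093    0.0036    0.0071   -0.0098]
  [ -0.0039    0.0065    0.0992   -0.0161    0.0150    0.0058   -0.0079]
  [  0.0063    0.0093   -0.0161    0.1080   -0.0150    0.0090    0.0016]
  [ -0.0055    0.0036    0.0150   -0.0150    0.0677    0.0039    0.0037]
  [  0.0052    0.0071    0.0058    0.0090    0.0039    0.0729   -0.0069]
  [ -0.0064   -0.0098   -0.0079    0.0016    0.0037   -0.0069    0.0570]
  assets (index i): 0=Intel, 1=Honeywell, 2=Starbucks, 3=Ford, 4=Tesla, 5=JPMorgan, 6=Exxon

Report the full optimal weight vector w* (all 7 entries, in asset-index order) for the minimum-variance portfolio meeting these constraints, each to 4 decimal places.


g=Σ⁻¹μ = [2.1028  1.8541  2.3317  1.8451  0.2905  0.5996  4.2133]
h=Σ⁻¹𝟙 = [13.6440  18.2473  10.2285  8.9434  12.7094  10.6257  23.8409]
a=μᵀg=2.146162  b=𝟙ᵀg=13.237056  c=𝟙ᵀh=98.239201  D=ac−b²=35.617549
λ₁=(c·0.163−b)/D = (98.239201·0.163−13.237056)/35.617549 = 0.077937
λ₂=(a−b·0.163)/D = (2.146162−13.237056·0.163)/35.617549 = -0.000322
w* = 0.077937·g + -0.000322·h:
  w_0 = 0.077937·2.1028 + -0.000322·13.6440 = 0.1595  (Intel)
  w_1 = 0.077937·1.8541 + -0.000322·18.2473 = 0.1386  (Honeywell)
  w_2 = 0.077937·2.3317 + -0.000322·10.2285 = 0.1784  (Starbucks)
  w_3 = 0.077937·1.8451 + -0.000322·8.9434 = 0.1409  (Ford)
  w_4 = 0.077937·0.2905 + -0.000322·12.7094 = 0.0185  (Tesla)
  w_5 = 0.077937·0.5996 + -0.000322·10.6257 = 0.0433  (JPMorgan)
  w_6 = 0.077937·4.2133 + -0.000322·23.8409 = 0.3207  (Exxon)
Σw_i=1.0000  μᵀw=0.1630
σ²=wᵀΣw=λ₁·μ_p+λ₂ = 0.077937·0.163 + -0.000322 = 0.012382 ≈ 0.0124

0.1595  0.1386  0.1784  0.1409  0.0185  0.0433  0.3207


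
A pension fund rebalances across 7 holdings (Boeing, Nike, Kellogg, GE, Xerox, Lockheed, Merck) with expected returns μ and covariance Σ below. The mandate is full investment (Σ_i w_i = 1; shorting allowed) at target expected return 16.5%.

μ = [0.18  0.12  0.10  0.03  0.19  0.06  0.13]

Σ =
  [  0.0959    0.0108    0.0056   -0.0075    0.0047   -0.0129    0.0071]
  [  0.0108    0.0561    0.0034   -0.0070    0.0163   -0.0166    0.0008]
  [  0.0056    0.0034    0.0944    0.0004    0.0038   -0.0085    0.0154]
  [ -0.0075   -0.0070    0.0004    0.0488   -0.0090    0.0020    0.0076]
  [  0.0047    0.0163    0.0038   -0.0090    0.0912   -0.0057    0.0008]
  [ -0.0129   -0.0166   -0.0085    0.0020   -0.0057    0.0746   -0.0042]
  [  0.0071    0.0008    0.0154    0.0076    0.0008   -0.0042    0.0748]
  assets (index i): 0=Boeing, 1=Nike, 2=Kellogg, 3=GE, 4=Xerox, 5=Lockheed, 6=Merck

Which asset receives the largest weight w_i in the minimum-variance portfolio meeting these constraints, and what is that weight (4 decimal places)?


Xerox (0.3299)

x=Σ⁻¹μ = [1.7669  1.8809  0.7483  1.2054  1.8444  1.7985  1.3549]
y=Σ⁻¹𝟙 = [11.1887  21.6657  9.1759  24.8025  9.8661  21.7896  8.7840]
a=μᵀx=1.289231  b=𝟙ᵀx=10.599365  c=𝟙ᵀy=107.272461  D=ac−b²=25.952397
λ₁=(c·0.165−b)/D = (107.272461·0.165−10.599365)/25.952397 = 0.273601
λ₂=(a−b·0.165)/D = (1.289231−10.599365·0.165)/25.952397 = -0.017712
w* = 0.273601·x + -0.017712·y:
  w_0 = 0.273601·1.7669 + -0.017712·11.1887 = 0.2853  (Boeing)
  w_1 = 0.273601·1.8809 + -0.017712·21.6657 = 0.1309  (Nike)
  w_2 = 0.273601·0.7483 + -0.017712·9.1759 = 0.0422  (Kellogg)
  w_3 = 0.273601·1.2054 + -0.017712·24.8025 = -0.1095  (GE)
  w_4 = 0.273601·1.8444 + -0.017712·9.8661 = 0.3299  (Xerox)
  w_5 = 0.273601·1.7985 + -0.017712·21.7896 = 0.1061  (Lockheed)
  w_6 = 0.273601·1.3549 + -0.017712·8.7840 = 0.2151  (Merck)
Σw_i=1.0000  μᵀw=0.1650
σ²=wᵀΣw=λ₁·μ_p+λ₂ = 0.273601·0.165 + -0.017712 = 0.027432 ≈ 0.0274


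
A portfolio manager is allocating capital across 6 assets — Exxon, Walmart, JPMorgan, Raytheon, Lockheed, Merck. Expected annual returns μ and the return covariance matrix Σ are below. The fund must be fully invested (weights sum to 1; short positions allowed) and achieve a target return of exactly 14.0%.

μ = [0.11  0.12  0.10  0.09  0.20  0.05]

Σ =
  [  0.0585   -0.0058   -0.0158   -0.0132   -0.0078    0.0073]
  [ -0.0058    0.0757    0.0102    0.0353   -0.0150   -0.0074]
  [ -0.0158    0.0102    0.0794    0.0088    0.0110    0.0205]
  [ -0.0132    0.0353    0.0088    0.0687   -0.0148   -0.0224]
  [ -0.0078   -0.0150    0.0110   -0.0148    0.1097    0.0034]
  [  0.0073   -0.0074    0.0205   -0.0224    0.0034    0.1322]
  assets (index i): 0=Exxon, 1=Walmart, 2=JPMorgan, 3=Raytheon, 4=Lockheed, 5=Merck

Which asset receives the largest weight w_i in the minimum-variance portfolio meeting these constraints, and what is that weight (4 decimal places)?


Lockheed (0.3281)

u=Σ⁻¹μ = [2.9446  1.3994  1.0736  1.6325  2.3258  0.3443]
v=Σ⁻¹𝟙 = [25.9742  8.1062  10.6749  19.4674  13.3827  7.8828]
a=μᵀu=1.228489  b=𝟙ᵀu=9.720146  c=𝟙ᵀv=85.488229  D=ac−b²=10.540077
λ₁=(c·0.140−b)/D = (85.488229·0.140−9.720146)/10.540077 = 0.213301
λ₂=(a−b·0.140)/D = (1.228489−9.720146·0.140)/10.540077 = -0.012555
w* = 0.213301·u + -0.012555·v:
  w_0 = 0.213301·2.9446 + -0.012555·25.9742 = 0.3020  (Exxon)
  w_1 = 0.213301·1.3994 + -0.012555·8.1062 = 0.1967  (Walmart)
  w_2 = 0.213301·1.0736 + -0.012555·10.6749 = 0.0950  (JPMorgan)
  w_3 = 0.213301·1.6325 + -0.012555·19.4674 = 0.1038  (Raytheon)
  w_4 = 0.213301·2.3258 + -0.012555·13.3827 = 0.3281  (Lockheed)
  w_5 = 0.213301·0.3443 + -0.012555·7.8828 = -0.0255  (Merck)
Σw_i=1.0000  μᵀw=0.1400
σ²=wᵀΣw=λ₁·μ_p+λ₂ = 0.213301·0.140 + -0.012555 = 0.017307 ≈ 0.0173


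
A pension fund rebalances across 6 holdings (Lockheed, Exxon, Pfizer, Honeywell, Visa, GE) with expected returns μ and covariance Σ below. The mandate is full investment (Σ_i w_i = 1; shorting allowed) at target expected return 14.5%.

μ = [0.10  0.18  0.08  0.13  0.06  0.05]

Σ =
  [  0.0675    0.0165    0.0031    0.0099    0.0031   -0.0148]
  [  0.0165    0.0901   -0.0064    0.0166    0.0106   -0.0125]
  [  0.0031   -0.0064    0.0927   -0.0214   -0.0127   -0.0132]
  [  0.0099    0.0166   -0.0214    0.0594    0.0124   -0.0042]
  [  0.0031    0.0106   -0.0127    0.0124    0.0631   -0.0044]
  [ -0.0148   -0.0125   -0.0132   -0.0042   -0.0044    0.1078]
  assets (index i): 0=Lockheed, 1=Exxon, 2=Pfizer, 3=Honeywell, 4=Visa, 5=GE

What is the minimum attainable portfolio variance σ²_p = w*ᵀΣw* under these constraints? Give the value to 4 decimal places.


0.0308

g=Σ⁻¹μ = [0.9021  1.6368  1.6794  2.1322  0.6267  1.0918]
h=Σ⁻¹𝟙 = [12.2511  7.3127  19.2644  17.5433  15.5270  15.4825]
a=μᵀg=0.888555  b=𝟙ᵀg=8.068930  c=𝟙ᵀh=87.381051  D=ac−b²=12.535225
λ₁=(c·0.145−b)/D = (87.381051·0.145−8.068930)/12.535225 = 0.367071
λ₂=(a−b·0.145)/D = (0.888555−8.068930·0.145)/12.535225 = -0.022452
w* = 0.367071·g + -0.022452·h:
  w_0 = 0.367071·0.9021 + -0.022452·12.2511 = 0.0561  (Lockheed)
  w_1 = 0.367071·1.6368 + -0.022452·7.3127 = 0.4366  (Exxon)
  w_2 = 0.367071·1.6794 + -0.022452·19.2644 = 0.1839  (Pfizer)
  w_3 = 0.367071·2.1322 + -0.022452·17.5433 = 0.3888  (Honeywell)
  w_4 = 0.367071·0.6267 + -0.022452·15.5270 = -0.1186  (Visa)
  w_5 = 0.367071·1.0918 + -0.022452·15.4825 = 0.0531  (GE)
Σw_i=1.0000  μᵀw=0.1450
σ²=wᵀΣw=λ₁·μ_p+λ₂ = 0.367071·0.145 + -0.022452 = 0.030773 ≈ 0.0308


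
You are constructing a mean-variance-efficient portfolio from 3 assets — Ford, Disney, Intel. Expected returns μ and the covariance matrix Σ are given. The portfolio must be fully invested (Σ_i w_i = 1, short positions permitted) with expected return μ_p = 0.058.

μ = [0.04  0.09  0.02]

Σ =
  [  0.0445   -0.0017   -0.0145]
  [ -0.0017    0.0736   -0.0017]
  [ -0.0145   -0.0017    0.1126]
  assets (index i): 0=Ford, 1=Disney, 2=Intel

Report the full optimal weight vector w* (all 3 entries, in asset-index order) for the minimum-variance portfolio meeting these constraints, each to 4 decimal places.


p=Σ⁻¹μ = [1.0551  1.2549  0.3324]
q=Σ⁻¹𝟙 = [27.1295  14.5045  12.5936]
a=μᵀp=0.161793  b=𝟙ᵀp=2.642455  c=𝟙ᵀq=54.227579  D=ac−b²=1.791083
λ₁=(c·0.058−b)/D = (54.227579·0.058−2.642455)/1.791083 = 0.280693
λ₂=(a−b·0.058)/D = (0.161793−2.642455·0.058)/1.791083 = 0.004763
w* = 0.280693·p + 0.004763·q:
  w_0 = 0.280693·1.0551 + 0.004763·27.1295 = 0.4254  (Ford)
  w_1 = 0.280693·1.2549 + 0.004763·14.5045 = 0.4213  (Disney)
  w_2 = 0.280693·0.3324 + 0.004763·12.5936 = 0.1533  (Intel)
Σw_i=1.0000  μᵀw=0.0580
σ²=wᵀΣw=λ₁·μ_p+λ₂ = 0.280693·0.058 + 0.004763 = 0.021043 ≈ 0.0210

0.4254  0.4213  0.1533


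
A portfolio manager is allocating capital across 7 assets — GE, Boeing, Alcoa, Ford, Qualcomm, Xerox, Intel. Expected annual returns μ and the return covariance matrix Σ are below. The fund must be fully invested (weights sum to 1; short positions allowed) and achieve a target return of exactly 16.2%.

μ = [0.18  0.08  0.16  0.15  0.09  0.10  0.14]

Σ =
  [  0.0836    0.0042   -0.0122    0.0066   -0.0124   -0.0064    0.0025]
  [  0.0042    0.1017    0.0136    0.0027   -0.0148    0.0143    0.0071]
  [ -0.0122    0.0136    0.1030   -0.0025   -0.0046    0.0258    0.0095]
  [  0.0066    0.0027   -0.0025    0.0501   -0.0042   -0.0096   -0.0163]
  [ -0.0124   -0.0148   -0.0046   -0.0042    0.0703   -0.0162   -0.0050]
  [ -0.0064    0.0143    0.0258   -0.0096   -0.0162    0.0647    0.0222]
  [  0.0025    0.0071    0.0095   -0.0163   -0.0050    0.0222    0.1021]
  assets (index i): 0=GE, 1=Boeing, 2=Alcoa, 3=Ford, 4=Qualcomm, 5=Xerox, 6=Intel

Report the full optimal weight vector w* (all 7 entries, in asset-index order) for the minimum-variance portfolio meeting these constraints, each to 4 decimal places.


x=Σ⁻¹μ = [2.5339  0.4168  1.4060  3.7689  2.6666  1.8638  1.4764]
y=Σ⁻¹𝟙 = [15.4613  7.9299  6.4471  26.8904  25.9063  19.8772  9.5041]
a=μᵀx=1.912809  b=𝟙ᵀx=14.132377  c=𝟙ᵀy=112.016237  D=ac−b²=14.541550
λ₁=(c·0.162−b)/D = (112.016237·0.162−14.132377)/14.541550 = 0.276054
λ₂=(a−b·0.162)/D = (1.912809−14.132377·0.162)/14.541550 = -0.025901
w* = 0.276054·x + -0.025901·y:
  w_0 = 0.276054·2.5339 + -0.025901·15.4613 = 0.2990  (GE)
  w_1 = 0.276054·0.4168 + -0.025901·7.9299 = -0.0903  (Boeing)
  w_2 = 0.276054·1.4060 + -0.025901·6.4471 = 0.2212  (Alcoa)
  w_3 = 0.276054·3.7689 + -0.025901·26.8904 = 0.3439  (Ford)
  w_4 = 0.276054·2.6666 + -0.025901·25.9063 = 0.0651  (Qualcomm)
  w_5 = 0.276054·1.8638 + -0.025901·19.8772 = -0.0003  (Xerox)
  w_6 = 0.276054·1.4764 + -0.025901·9.5041 = 0.1614  (Intel)
Σw_i=1.0000  μᵀw=0.1620
σ²=wᵀΣw=λ₁·μ_p+λ₂ = 0.276054·0.162 + -0.025901 = 0.018820 ≈ 0.0188

0.2990  -0.0903  0.2212  0.3439  0.0651  -0.0003  0.1614


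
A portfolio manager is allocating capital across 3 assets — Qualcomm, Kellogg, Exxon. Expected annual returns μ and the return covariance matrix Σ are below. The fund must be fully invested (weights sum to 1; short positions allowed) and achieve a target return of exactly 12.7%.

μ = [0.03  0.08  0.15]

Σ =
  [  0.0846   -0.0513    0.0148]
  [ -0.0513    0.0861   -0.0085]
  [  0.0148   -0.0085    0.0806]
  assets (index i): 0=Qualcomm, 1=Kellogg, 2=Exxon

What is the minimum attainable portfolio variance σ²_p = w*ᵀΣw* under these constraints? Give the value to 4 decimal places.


g=Σ⁻¹μ = [1.1050  1.7696  1.8448]
h=Σ⁻¹𝟙 = [27.6597  29.1212  10.3991]
a=μᵀg=0.451434  b=𝟙ᵀg=4.719350  c=𝟙ᵀh=67.179988  D=ac−b²=8.055078
λ₁=(c·0.127−b)/D = (67.179988·0.127−4.719350)/8.055078 = 0.473305
λ₂=(a−b·0.127)/D = (0.451434−4.719350·0.127)/8.055078 = -0.018364
w* = 0.473305·g + -0.018364·h:
  w_0 = 0.473305·1.1050 + -0.018364·27.6597 = 0.0150  (Qualcomm)
  w_1 = 0.473305·1.7696 + -0.018364·29.1212 = 0.3028  (Kellogg)
  w_2 = 0.473305·1.8448 + -0.018364·10.3991 = 0.6822  (Exxon)
Σw_i=1.0000  μᵀw=0.1270
σ²=wᵀΣw=λ₁·μ_p+λ₂ = 0.473305·0.127 + -0.018364 = 0.041746 ≈ 0.0417

0.0417


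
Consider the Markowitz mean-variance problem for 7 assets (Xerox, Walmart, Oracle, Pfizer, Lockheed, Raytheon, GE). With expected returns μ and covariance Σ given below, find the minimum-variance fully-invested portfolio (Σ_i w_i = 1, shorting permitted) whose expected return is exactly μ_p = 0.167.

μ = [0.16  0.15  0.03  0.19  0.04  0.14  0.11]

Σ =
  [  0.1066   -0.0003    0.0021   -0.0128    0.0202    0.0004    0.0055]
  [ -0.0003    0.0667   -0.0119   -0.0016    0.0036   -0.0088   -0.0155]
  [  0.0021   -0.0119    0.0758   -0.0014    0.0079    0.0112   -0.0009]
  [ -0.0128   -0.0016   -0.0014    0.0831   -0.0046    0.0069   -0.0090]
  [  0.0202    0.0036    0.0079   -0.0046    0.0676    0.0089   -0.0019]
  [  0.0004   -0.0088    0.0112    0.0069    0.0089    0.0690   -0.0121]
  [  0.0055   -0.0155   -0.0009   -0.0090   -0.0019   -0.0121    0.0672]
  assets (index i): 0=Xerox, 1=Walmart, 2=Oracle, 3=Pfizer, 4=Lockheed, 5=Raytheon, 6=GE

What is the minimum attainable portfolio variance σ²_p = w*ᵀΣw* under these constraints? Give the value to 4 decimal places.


x=Σ⁻¹μ = [1.7021  3.5361  0.6220  2.7327  -0.2563  2.6837  3.1635]
y=Σ⁻¹𝟙 = [7.9915  25.7236  14.1343  15.8587  8.9204  17.2255  25.8272]
a=μᵀx=2.054073  b=𝟙ᵀx=14.183741  c=𝟙ᵀy=115.681204  D=ac−b²=36.439162
λ₁=(c·0.167−b)/D = (115.681204·0.167−14.183741)/36.439162 = 0.140920
λ₂=(a−b·0.167)/D = (2.054073−14.183741·0.167)/36.439162 = -0.008634
w* = 0.140920·x + -0.008634·y:
  w_0 = 0.140920·1.7021 + -0.008634·7.9915 = 0.1709  (Xerox)
  w_1 = 0.140920·3.5361 + -0.008634·25.7236 = 0.2762  (Walmart)
  w_2 = 0.140920·0.6220 + -0.008634·14.1343 = -0.0344  (Oracle)
  w_3 = 0.140920·2.7327 + -0.008634·15.8587 = 0.2482  (Pfizer)
  w_4 = 0.140920·-0.2563 + -0.008634·8.9204 = -0.1131  (Lockheed)
  w_5 = 0.140920·2.6837 + -0.008634·17.2255 = 0.2295  (Raytheon)
  w_6 = 0.140920·3.1635 + -0.008634·25.8272 = 0.2228  (GE)
Σw_i=1.0000  μᵀw=0.1670
σ²=wᵀΣw=λ₁·μ_p+λ₂ = 0.140920·0.167 + -0.008634 = 0.014900 ≈ 0.0149

0.0149


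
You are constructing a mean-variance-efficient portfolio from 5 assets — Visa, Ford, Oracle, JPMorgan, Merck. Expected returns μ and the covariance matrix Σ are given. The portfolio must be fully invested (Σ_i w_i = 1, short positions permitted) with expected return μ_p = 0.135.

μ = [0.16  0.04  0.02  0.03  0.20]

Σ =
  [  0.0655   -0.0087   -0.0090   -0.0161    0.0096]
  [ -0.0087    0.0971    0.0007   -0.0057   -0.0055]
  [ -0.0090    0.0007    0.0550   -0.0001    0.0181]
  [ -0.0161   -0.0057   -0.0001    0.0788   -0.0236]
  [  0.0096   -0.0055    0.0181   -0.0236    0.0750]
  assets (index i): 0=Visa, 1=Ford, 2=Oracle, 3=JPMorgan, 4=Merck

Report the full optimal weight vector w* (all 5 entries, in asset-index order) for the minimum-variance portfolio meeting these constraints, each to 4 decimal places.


0.3109  0.1136  -0.0265  0.2304  0.3717

u=Σ⁻¹μ = [2.5485  0.9257  -0.2339  1.8838  3.0576]
v=Σ⁻¹𝟙 = [22.9961  14.3964  17.0280  22.7973  14.5097]
a=μᵀu=1.108134  b=𝟙ᵀu=8.181654  c=𝟙ᵀv=91.727595  D=ac−b²=34.707005
λ₁=(c·0.135−b)/D = (91.727595·0.135−8.181654)/34.707005 = 0.121058
λ₂=(a−b·0.135)/D = (1.108134−8.181654·0.135)/34.707005 = 0.000104
w* = 0.121058·u + 0.000104·v:
  w_0 = 0.121058·2.5485 + 0.000104·22.9961 = 0.3109  (Visa)
  w_1 = 0.121058·0.9257 + 0.000104·14.3964 = 0.1136  (Ford)
  w_2 = 0.121058·-0.2339 + 0.000104·17.0280 = -0.0265  (Oracle)
  w_3 = 0.121058·1.8838 + 0.000104·22.7973 = 0.2304  (JPMorgan)
  w_4 = 0.121058·3.0576 + 0.000104·14.5097 = 0.3717  (Merck)
Σw_i=1.0000  μᵀw=0.1350
σ²=wᵀΣw=λ₁·μ_p+λ₂ = 0.121058·0.135 + 0.000104 = 0.016447 ≈ 0.0164


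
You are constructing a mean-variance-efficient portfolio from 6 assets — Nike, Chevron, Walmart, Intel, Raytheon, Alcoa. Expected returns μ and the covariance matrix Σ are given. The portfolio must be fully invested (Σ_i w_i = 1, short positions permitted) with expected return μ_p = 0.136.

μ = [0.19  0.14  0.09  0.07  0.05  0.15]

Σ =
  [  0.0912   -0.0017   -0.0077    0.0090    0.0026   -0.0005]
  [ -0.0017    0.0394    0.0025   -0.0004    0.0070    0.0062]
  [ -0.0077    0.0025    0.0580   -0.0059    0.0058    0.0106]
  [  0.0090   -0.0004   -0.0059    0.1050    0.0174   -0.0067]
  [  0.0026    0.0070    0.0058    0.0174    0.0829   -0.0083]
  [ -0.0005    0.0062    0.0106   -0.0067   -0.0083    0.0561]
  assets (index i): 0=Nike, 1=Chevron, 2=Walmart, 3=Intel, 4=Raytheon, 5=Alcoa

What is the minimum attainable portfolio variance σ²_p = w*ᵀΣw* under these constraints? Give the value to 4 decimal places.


g=Σ⁻¹μ = [2.1954  3.1775  1.3456  0.6650  0.2530  2.2048]
h=Σ⁻¹𝟙 = [11.5922  21.1360  15.1895  9.0219  8.4652  15.0526]
a=μᵀg=1.373003  b=𝟙ᵀg=9.841308  c=𝟙ᵀh=80.457496  D=ac−b²=13.617062
λ₁=(c·0.136−b)/D = (80.457496·0.136−9.841308)/13.617062 = 0.080848
λ₂=(a−b·0.136)/D = (1.373003−9.841308·0.136)/13.617062 = 0.002540
w* = 0.080848·g + 0.002540·h:
  w_0 = 0.080848·2.1954 + 0.002540·11.5922 = 0.2069  (Nike)
  w_1 = 0.080848·3.1775 + 0.002540·21.1360 = 0.3106  (Chevron)
  w_2 = 0.080848·1.3456 + 0.002540·15.1895 = 0.1474  (Walmart)
  w_3 = 0.080848·0.6650 + 0.002540·9.0219 = 0.0767  (Intel)
  w_4 = 0.080848·0.2530 + 0.002540·8.4652 = 0.0420  (Raytheon)
  w_5 = 0.080848·2.2048 + 0.002540·15.0526 = 0.2165  (Alcoa)
Σw_i=1.0000  μᵀw=0.1360
σ²=wᵀΣw=λ₁·μ_p+λ₂ = 0.080848·0.136 + 0.002540 = 0.013535 ≈ 0.0135

0.0135


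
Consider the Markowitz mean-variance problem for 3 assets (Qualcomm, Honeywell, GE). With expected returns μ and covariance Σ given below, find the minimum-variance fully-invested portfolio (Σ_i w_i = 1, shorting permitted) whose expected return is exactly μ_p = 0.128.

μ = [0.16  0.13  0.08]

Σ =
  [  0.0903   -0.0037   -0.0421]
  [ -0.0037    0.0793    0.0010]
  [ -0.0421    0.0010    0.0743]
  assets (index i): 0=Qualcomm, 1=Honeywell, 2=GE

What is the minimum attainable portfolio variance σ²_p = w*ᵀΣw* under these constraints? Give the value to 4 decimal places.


0.0176

u=Σ⁻¹μ = [3.1728  1.7514  2.8509]
v=Σ⁻¹𝟙 = [24.2095  13.3995  26.9963]
a=μᵀu=0.963408  b=𝟙ᵀu=7.775158  c=𝟙ᵀv=64.605264  D=ac−b²=1.788181
λ₁=(c·0.128−b)/D = (64.605264·0.128−7.775158)/1.788181 = 0.276435
λ₂=(a−b·0.128)/D = (0.963408−7.775158·0.128)/1.788181 = -0.017790
w* = 0.276435·u + -0.017790·v:
  w_0 = 0.276435·3.1728 + -0.017790·24.2095 = 0.4464  (Qualcomm)
  w_1 = 0.276435·1.7514 + -0.017790·13.3995 = 0.2458  (Honeywell)
  w_2 = 0.276435·2.8509 + -0.017790·26.9963 = 0.3078  (GE)
Σw_i=1.0000  μᵀw=0.1280
σ²=wᵀΣw=λ₁·μ_p+λ₂ = 0.276435·0.128 + -0.017790 = 0.017594 ≈ 0.0176


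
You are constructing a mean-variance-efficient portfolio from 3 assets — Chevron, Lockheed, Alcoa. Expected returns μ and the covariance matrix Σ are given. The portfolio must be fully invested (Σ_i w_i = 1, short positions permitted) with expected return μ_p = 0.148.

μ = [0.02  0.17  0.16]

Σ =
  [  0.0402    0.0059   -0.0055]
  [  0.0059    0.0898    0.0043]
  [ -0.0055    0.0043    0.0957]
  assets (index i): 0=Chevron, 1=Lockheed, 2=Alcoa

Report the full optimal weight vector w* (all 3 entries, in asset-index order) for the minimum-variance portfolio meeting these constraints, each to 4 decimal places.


u=Σ⁻¹μ = [0.4568  1.7856  1.6179]
v=Σ⁻¹𝟙 = [25.1368  8.9340  11.4925]
a=μᵀu=0.571556  b=𝟙ᵀu=3.860325  c=𝟙ᵀv=45.563332  D=ac−b²=11.139882
λ₁=(c·0.148−b)/D = (45.563332·0.148−3.860325)/11.139882 = 0.258804
λ₂=(a−b·0.148)/D = (0.571556−3.860325·0.148)/11.139882 = 0.000020
w* = 0.258804·u + 0.000020·v:
  w_0 = 0.258804·0.4568 + 0.000020·25.1368 = 0.1187  (Chevron)
  w_1 = 0.258804·1.7856 + 0.000020·8.9340 = 0.4623  (Lockheed)
  w_2 = 0.258804·1.6179 + 0.000020·11.4925 = 0.4190  (Alcoa)
Σw_i=1.0000  μᵀw=0.1480
σ²=wᵀΣw=λ₁·μ_p+λ₂ = 0.258804·0.148 + 0.000020 = 0.038323 ≈ 0.0383

0.1187  0.4623  0.4190


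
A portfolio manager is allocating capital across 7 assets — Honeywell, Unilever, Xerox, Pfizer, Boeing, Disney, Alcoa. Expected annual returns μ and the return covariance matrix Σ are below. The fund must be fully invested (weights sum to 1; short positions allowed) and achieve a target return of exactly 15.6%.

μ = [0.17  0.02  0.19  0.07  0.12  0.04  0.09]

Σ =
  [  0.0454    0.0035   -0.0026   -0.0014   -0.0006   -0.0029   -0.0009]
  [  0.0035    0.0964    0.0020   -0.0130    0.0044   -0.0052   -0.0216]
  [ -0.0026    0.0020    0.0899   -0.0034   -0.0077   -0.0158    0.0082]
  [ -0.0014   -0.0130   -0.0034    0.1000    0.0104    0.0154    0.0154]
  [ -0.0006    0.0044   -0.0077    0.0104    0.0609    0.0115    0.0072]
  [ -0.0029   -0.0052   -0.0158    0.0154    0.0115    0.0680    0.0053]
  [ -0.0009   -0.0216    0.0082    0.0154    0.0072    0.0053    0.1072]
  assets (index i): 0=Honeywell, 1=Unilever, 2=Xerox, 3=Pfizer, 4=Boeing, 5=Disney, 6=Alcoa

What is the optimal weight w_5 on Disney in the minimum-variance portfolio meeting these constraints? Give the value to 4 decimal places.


p=Σ⁻¹μ = [3.9849  0.1285  2.5278  0.4416  2.0243  0.8769  0.4628]
q=Σ⁻¹𝟙 = [23.4865  12.3317  14.8844  7.4693  12.4390  15.6755  8.1883]
a=μᵀp=1.510852  b=𝟙ᵀp=10.446876  c=𝟙ᵀq=94.474749  D=ac−b²=33.600174
λ₁=(c·0.156−b)/D = (94.474749·0.156−10.446876)/33.600174 = 0.127713
λ₂=(a−b·0.156)/D = (1.510852−10.446876·0.156)/33.600174 = -0.003537
w* = 0.127713·p + -0.003537·q:
  w_0 = 0.127713·3.9849 + -0.003537·23.4865 = 0.4258  (Honeywell)
  w_1 = 0.127713·0.1285 + -0.003537·12.3317 = -0.0272  (Unilever)
  w_2 = 0.127713·2.5278 + -0.003537·14.8844 = 0.2702  (Xerox)
  w_3 = 0.127713·0.4416 + -0.003537·7.4693 = 0.0300  (Pfizer)
  w_4 = 0.127713·2.0243 + -0.003537·12.4390 = 0.2145  (Boeing)
  w_5 = 0.127713·0.8769 + -0.003537·15.6755 = 0.0565  (Disney)
  w_6 = 0.127713·0.4628 + -0.003537·8.1883 = 0.0301  (Alcoa)
Σw_i=1.0000  μᵀw=0.1560
σ²=wᵀΣw=λ₁·μ_p+λ₂ = 0.127713·0.156 + -0.003537 = 0.016386 ≈ 0.0164

0.0565


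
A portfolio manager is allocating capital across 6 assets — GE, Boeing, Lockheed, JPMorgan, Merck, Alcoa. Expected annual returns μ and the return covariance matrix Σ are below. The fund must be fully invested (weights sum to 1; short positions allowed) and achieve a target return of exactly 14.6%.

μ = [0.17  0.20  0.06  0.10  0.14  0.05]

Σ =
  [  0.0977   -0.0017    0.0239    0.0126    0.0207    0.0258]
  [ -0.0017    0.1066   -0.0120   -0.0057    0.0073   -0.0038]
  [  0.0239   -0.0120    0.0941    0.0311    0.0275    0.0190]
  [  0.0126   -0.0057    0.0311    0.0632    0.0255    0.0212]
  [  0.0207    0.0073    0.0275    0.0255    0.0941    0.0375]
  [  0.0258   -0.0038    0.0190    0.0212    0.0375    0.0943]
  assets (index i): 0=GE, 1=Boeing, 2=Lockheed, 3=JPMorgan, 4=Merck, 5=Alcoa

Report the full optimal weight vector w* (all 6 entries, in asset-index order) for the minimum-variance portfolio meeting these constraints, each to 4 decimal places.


0.2184  0.3136  0.0689  0.2595  0.1010  0.0386

g=Σ⁻¹μ = [1.5659  1.8847  -0.1093  1.2952  0.8490  -0.4291]
h=Σ⁻¹𝟙 = [5.9637  10.6849  5.4052  10.3829  2.0318  5.1721]
a=μᵀg=0.863515  b=𝟙ᵀg=5.056463  c=𝟙ᵀh=39.640602  D=ac−b²=8.662435
λ₁=(c·0.146−b)/D = (39.640602·0.146−5.056463)/8.662435 = 0.084395
λ₂=(a−b·0.146)/D = (0.863515−5.056463·0.146)/8.662435 = 0.014461
w* = 0.084395·g + 0.014461·h:
  w_0 = 0.084395·1.5659 + 0.014461·5.9637 = 0.2184  (GE)
  w_1 = 0.084395·1.8847 + 0.014461·10.6849 = 0.3136  (Boeing)
  w_2 = 0.084395·-0.1093 + 0.014461·5.4052 = 0.0689  (Lockheed)
  w_3 = 0.084395·1.2952 + 0.014461·10.3829 = 0.2595  (JPMorgan)
  w_4 = 0.084395·0.8490 + 0.014461·2.0318 = 0.1010  (Merck)
  w_5 = 0.084395·-0.4291 + 0.014461·5.1721 = 0.0386  (Alcoa)
Σw_i=1.0000  μᵀw=0.1460
σ²=wᵀΣw=λ₁·μ_p+λ₂ = 0.084395·0.146 + 0.014461 = 0.026783 ≈ 0.0268


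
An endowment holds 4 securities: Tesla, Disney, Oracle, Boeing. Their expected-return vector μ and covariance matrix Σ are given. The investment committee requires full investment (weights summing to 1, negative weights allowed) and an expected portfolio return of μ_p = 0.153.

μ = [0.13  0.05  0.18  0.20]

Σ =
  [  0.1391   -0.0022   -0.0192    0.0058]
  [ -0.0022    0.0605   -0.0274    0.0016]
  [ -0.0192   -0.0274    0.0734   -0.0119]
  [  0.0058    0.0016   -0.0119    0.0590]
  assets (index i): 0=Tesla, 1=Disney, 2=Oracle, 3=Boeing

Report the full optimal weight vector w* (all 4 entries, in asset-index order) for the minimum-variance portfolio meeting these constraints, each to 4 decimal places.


0.1110  0.2144  0.3534  0.3212

g=Σ⁻¹μ = [1.4365  2.8301  4.5475  4.0891]
h=Σ⁻¹𝟙 = [11.1188  30.5971  31.4178  21.3632]
a=μᵀg=1.964612  b=𝟙ᵀg=12.903139  c=𝟙ᵀh=94.496924  D=ac−b²=19.158778
λ₁=(c·0.153−b)/D = (94.496924·0.153−12.903139)/19.158778 = 0.081158
λ₂=(a−b·0.153)/D = (1.964612−12.903139·0.153)/19.158778 = -0.000499
w* = 0.081158·g + -0.000499·h:
  w_0 = 0.081158·1.4365 + -0.000499·11.1188 = 0.1110  (Tesla)
  w_1 = 0.081158·2.8301 + -0.000499·30.5971 = 0.2144  (Disney)
  w_2 = 0.081158·4.5475 + -0.000499·31.4178 = 0.3534  (Oracle)
  w_3 = 0.081158·4.0891 + -0.000499·21.3632 = 0.3212  (Boeing)
Σw_i=1.0000  μᵀw=0.1530
σ²=wᵀΣw=λ₁·μ_p+λ₂ = 0.081158·0.153 + -0.000499 = 0.011918 ≈ 0.0119


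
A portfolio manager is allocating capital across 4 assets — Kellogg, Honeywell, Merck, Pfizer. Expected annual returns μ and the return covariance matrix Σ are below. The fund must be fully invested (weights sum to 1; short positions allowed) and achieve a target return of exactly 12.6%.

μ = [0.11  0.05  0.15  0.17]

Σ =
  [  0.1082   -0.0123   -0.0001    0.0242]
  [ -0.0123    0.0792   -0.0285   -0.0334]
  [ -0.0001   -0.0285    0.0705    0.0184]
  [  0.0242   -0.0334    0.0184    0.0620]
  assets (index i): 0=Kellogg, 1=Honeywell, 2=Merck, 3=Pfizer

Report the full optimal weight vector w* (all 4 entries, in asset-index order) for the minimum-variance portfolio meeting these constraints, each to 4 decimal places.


u=Σ⁻¹μ = [0.6014  3.0564  2.4714  3.4203]
v=Σ⁻¹𝟙 = [7.4587  31.3036  20.5937  23.9696]
a=μᵀu=1.171136  b=𝟙ᵀu=9.549535  c=𝟙ᵀv=83.325698  D=ac−b²=6.392114
λ₁=(c·0.126−b)/D = (83.325698·0.126−9.549535)/6.392114 = 0.148543
λ₂=(a−b·0.126)/D = (1.171136−9.549535·0.126)/6.392114 = -0.005023
w* = 0.148543·u + -0.005023·v:
  w_0 = 0.148543·0.6014 + -0.005023·7.4587 = 0.0519  (Kellogg)
  w_1 = 0.148543·3.0564 + -0.005023·31.3036 = 0.2968  (Honeywell)
  w_2 = 0.148543·2.4714 + -0.005023·20.5937 = 0.2637  (Merck)
  w_3 = 0.148543·3.4203 + -0.005023·23.9696 = 0.3877  (Pfizer)
Σw_i=1.0000  μᵀw=0.1260
σ²=wᵀΣw=λ₁·μ_p+λ₂ = 0.148543·0.126 + -0.005023 = 0.013694 ≈ 0.0137

0.0519  0.2968  0.2637  0.3877


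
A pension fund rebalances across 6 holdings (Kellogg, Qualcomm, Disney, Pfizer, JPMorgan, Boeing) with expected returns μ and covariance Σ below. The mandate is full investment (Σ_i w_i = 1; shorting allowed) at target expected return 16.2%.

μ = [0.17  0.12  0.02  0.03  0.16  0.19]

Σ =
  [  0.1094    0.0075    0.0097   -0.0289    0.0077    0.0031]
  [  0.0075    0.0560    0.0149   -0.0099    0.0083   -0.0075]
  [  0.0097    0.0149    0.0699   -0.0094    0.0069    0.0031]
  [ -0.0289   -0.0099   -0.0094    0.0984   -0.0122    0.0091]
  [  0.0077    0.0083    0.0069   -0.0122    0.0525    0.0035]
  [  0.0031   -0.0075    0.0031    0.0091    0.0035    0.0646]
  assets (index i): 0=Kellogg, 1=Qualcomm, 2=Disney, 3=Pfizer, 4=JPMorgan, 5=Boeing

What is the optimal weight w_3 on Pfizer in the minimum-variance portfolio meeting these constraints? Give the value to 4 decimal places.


x=Σ⁻¹μ = [1.4415  2.2977  -0.6599  0.9493  2.5872  2.8965]
y=Σ⁻¹𝟙 = [9.9954  16.2084  9.4441  16.4845  16.7286  13.2003]
a=μᵀx=1.500346  b=𝟙ᵀx=9.512277  c=𝟙ᵀy=82.061296  D=ac−b²=32.636890
λ₁=(c·0.162−b)/D = (82.061296·0.162−9.512277)/32.636890 = 0.115870
λ₂=(a−b·0.162)/D = (1.500346−9.512277·0.162)/32.636890 = -0.001245
w* = 0.115870·x + -0.001245·y:
  w_0 = 0.115870·1.4415 + -0.001245·9.9954 = 0.1546  (Kellogg)
  w_1 = 0.115870·2.2977 + -0.001245·16.2084 = 0.2460  (Qualcomm)
  w_2 = 0.115870·-0.6599 + -0.001245·9.4441 = -0.0882  (Disney)
  w_3 = 0.115870·0.9493 + -0.001245·16.4845 = 0.0895  (Pfizer)
  w_4 = 0.115870·2.5872 + -0.001245·16.7286 = 0.2789  (JPMorgan)
  w_5 = 0.115870·2.8965 + -0.001245·13.2003 = 0.3192  (Boeing)
Σw_i=1.0000  μᵀw=0.1620
σ²=wᵀΣw=λ₁·μ_p+λ₂ = 0.115870·0.162 + -0.001245 = 0.017526 ≈ 0.0175

0.0895


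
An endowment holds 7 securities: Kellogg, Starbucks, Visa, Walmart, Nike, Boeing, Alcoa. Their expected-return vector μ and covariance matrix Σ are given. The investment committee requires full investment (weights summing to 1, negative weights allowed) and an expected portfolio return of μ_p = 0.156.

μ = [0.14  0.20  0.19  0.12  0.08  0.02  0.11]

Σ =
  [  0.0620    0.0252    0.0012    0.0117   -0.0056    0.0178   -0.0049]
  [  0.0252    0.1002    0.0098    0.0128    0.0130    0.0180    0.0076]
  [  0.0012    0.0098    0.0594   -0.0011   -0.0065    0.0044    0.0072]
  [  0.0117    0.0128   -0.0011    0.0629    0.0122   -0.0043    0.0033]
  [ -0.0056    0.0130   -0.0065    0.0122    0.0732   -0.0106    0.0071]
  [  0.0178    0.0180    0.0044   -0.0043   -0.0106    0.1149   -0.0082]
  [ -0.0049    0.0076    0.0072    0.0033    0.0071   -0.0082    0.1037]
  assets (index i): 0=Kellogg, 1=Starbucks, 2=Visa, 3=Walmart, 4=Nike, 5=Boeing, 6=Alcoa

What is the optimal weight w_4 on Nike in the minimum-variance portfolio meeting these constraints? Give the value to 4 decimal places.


0.1171

g=Σ⁻¹μ = [1.7994  0.9320  3.0676  1.1839  1.0429  -0.1747  0.7416]
h=Σ⁻¹𝟙 = [13.5369  -0.5655  16.8350  11.0420  14.8535  8.4369  8.4542]
a=μᵀg=1.324756  b=𝟙ᵀg=8.592737  c=𝟙ᵀh=72.593030  D=ac−b²=22.332934
λ₁=(c·0.156−b)/D = (72.593030·0.156−8.592737)/22.332934 = 0.122321
λ₂=(a−b·0.156)/D = (1.324756−8.592737·0.156)/22.332934 = -0.000703
w* = 0.122321·g + -0.000703·h:
  w_0 = 0.122321·1.7994 + -0.000703·13.5369 = 0.2106  (Kellogg)
  w_1 = 0.122321·0.9320 + -0.000703·-0.5655 = 0.1144  (Starbucks)
  w_2 = 0.122321·3.0676 + -0.000703·16.8350 = 0.3634  (Visa)
  w_3 = 0.122321·1.1839 + -0.000703·11.0420 = 0.1371  (Walmart)
  w_4 = 0.122321·1.0429 + -0.000703·14.8535 = 0.1171  (Nike)
  w_5 = 0.122321·-0.1747 + -0.000703·8.4369 = -0.0273  (Boeing)
  w_6 = 0.122321·0.7416 + -0.000703·8.4542 = 0.0848  (Alcoa)
Σw_i=1.0000  μᵀw=0.1560
σ²=wᵀΣw=λ₁·μ_p+λ₂ = 0.122321·0.156 + -0.000703 = 0.018379 ≈ 0.0184


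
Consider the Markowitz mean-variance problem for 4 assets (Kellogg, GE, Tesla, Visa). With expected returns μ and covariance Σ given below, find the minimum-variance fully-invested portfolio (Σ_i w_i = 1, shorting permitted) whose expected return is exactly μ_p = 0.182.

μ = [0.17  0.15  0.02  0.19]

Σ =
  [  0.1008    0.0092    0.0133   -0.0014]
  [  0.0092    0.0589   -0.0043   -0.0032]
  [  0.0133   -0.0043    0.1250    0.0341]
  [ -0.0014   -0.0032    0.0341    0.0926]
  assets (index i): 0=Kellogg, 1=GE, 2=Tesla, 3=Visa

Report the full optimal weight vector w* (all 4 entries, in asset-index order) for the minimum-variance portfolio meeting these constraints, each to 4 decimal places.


0.2683  0.4151  -0.0822  0.3988

x=Σ⁻¹μ = [1.5770  2.3873  -0.5719  2.3688]
y=Σ⁻¹𝟙 = [7.8600  16.6457  5.1148  9.6097]
a=μᵀx=1.064811  b=𝟙ᵀx=5.761189  c=𝟙ᵀy=39.230165  D=ac−b²=8.581415
λ₁=(c·0.182−b)/D = (39.230165·0.182−5.761189)/8.581415 = 0.160661
λ₂=(a−b·0.182)/D = (1.064811−5.761189·0.182)/8.581415 = 0.001896
w* = 0.160661·x + 0.001896·y:
  w_0 = 0.160661·1.5770 + 0.001896·7.8600 = 0.2683  (Kellogg)
  w_1 = 0.160661·2.3873 + 0.001896·16.6457 = 0.4151  (GE)
  w_2 = 0.160661·-0.5719 + 0.001896·5.1148 = -0.0822  (Tesla)
  w_3 = 0.160661·2.3688 + 0.001896·9.6097 = 0.3988  (Visa)
Σw_i=1.0000  μᵀw=0.1820
σ²=wᵀΣw=λ₁·μ_p+λ₂ = 0.160661·0.182 + 0.001896 = 0.031137 ≈ 0.0311
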